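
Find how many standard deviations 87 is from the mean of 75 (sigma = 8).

1.5

Step 1: Recall the z-score formula: z = (x - mu) / sigma
Step 2: Substitute values: z = (87 - 75) / 8
Step 3: z = 12 / 8 = 1.5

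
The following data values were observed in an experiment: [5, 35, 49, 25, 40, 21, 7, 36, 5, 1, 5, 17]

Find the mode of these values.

5

Step 1: Count the frequency of each value:
  1: appears 1 time(s)
  5: appears 3 time(s)
  7: appears 1 time(s)
  17: appears 1 time(s)
  21: appears 1 time(s)
  25: appears 1 time(s)
  35: appears 1 time(s)
  36: appears 1 time(s)
  40: appears 1 time(s)
  49: appears 1 time(s)
Step 2: The value 5 appears most frequently (3 times).
Step 3: Mode = 5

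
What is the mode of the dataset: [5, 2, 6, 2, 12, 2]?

2

Step 1: Count the frequency of each value:
  2: appears 3 time(s)
  5: appears 1 time(s)
  6: appears 1 time(s)
  12: appears 1 time(s)
Step 2: The value 2 appears most frequently (3 times).
Step 3: Mode = 2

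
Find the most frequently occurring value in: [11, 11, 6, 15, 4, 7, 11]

11

Step 1: Count the frequency of each value:
  4: appears 1 time(s)
  6: appears 1 time(s)
  7: appears 1 time(s)
  11: appears 3 time(s)
  15: appears 1 time(s)
Step 2: The value 11 appears most frequently (3 times).
Step 3: Mode = 11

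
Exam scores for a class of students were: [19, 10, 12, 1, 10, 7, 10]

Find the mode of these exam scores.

10

Step 1: Count the frequency of each value:
  1: appears 1 time(s)
  7: appears 1 time(s)
  10: appears 3 time(s)
  12: appears 1 time(s)
  19: appears 1 time(s)
Step 2: The value 10 appears most frequently (3 times).
Step 3: Mode = 10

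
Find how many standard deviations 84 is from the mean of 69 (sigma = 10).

1.5

Step 1: Recall the z-score formula: z = (x - mu) / sigma
Step 2: Substitute values: z = (84 - 69) / 10
Step 3: z = 15 / 10 = 1.5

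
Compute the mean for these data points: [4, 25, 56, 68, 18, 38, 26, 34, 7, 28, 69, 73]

37.1667

Step 1: Sum all values: 4 + 25 + 56 + 68 + 18 + 38 + 26 + 34 + 7 + 28 + 69 + 73 = 446
Step 2: Count the number of values: n = 12
Step 3: Mean = sum / n = 446 / 12 = 37.1667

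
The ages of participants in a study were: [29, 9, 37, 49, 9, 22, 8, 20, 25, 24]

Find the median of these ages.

23

Step 1: Sort the data in ascending order: [8, 9, 9, 20, 22, 24, 25, 29, 37, 49]
Step 2: The number of values is n = 10.
Step 3: Since n is even, the median is the average of positions 5 and 6:
  Median = (22 + 24) / 2 = 23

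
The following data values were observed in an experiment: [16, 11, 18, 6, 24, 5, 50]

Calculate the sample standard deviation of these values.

15.4041

Step 1: Compute the mean: 18.5714
Step 2: Sum of squared deviations from the mean: 1423.7143
Step 3: Sample variance = 1423.7143 / 6 = 237.2857
Step 4: Standard deviation = sqrt(237.2857) = 15.4041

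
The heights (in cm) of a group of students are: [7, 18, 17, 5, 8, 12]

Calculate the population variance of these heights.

24.4722

Step 1: Compute the mean: (7 + 18 + 17 + 5 + 8 + 12) / 6 = 11.1667
Step 2: Compute squared deviations from the mean:
  (7 - 11.1667)^2 = 17.3611
  (18 - 11.1667)^2 = 46.6944
  (17 - 11.1667)^2 = 34.0278
  (5 - 11.1667)^2 = 38.0278
  (8 - 11.1667)^2 = 10.0278
  (12 - 11.1667)^2 = 0.6944
Step 3: Sum of squared deviations = 146.8333
Step 4: Population variance = 146.8333 / 6 = 24.4722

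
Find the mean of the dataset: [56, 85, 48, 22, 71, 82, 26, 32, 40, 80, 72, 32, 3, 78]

51.9286

Step 1: Sum all values: 56 + 85 + 48 + 22 + 71 + 82 + 26 + 32 + 40 + 80 + 72 + 32 + 3 + 78 = 727
Step 2: Count the number of values: n = 14
Step 3: Mean = sum / n = 727 / 14 = 51.9286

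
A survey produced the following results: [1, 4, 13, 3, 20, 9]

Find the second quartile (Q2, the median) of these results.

6.5

Step 1: Sort the data: [1, 3, 4, 9, 13, 20]
Step 2: n = 6
Step 3: Q2 is the median. Since n is even, it is the average of the values at positions 3 and 4:
  Q2 = (4 + 9) / 2 = 6.5
Step 4: Q2 = 6.5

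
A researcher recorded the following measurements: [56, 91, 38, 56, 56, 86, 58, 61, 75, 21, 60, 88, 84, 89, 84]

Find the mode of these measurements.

56

Step 1: Count the frequency of each value:
  21: appears 1 time(s)
  38: appears 1 time(s)
  56: appears 3 time(s)
  58: appears 1 time(s)
  60: appears 1 time(s)
  61: appears 1 time(s)
  75: appears 1 time(s)
  84: appears 2 time(s)
  86: appears 1 time(s)
  88: appears 1 time(s)
  89: appears 1 time(s)
  91: appears 1 time(s)
Step 2: The value 56 appears most frequently (3 times).
Step 3: Mode = 56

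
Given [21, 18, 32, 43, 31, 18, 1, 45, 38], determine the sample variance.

201.7778

Step 1: Compute the mean: (21 + 18 + 32 + 43 + 31 + 18 + 1 + 45 + 38) / 9 = 27.4444
Step 2: Compute squared deviations from the mean:
  (21 - 27.4444)^2 = 41.5309
  (18 - 27.4444)^2 = 89.1975
  (32 - 27.4444)^2 = 20.7531
  (43 - 27.4444)^2 = 241.9753
  (31 - 27.4444)^2 = 12.642
  (18 - 27.4444)^2 = 89.1975
  (1 - 27.4444)^2 = 699.3086
  (45 - 27.4444)^2 = 308.1975
  (38 - 27.4444)^2 = 111.4198
Step 3: Sum of squared deviations = 1614.2222
Step 4: Sample variance = 1614.2222 / 8 = 201.7778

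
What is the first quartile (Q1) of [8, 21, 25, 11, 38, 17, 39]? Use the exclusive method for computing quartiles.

11

Step 1: Sort the data: [8, 11, 17, 21, 25, 38, 39]
Step 2: n = 7
Step 3: Using the exclusive quartile method:
  Q1 = 11
  Q2 (median) = 21
  Q3 = 38
  IQR = Q3 - Q1 = 38 - 11 = 27
Step 4: Q1 = 11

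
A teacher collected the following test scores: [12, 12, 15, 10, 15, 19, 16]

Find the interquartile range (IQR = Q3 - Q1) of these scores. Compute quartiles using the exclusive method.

4

Step 1: Sort the data: [10, 12, 12, 15, 15, 16, 19]
Step 2: n = 7
Step 3: Using the exclusive quartile method:
  Q1 = 12
  Q2 (median) = 15
  Q3 = 16
  IQR = Q3 - Q1 = 16 - 12 = 4
Step 4: IQR = 4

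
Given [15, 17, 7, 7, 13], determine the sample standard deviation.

4.6043

Step 1: Compute the mean: 11.8
Step 2: Sum of squared deviations from the mean: 84.8
Step 3: Sample variance = 84.8 / 4 = 21.2
Step 4: Standard deviation = sqrt(21.2) = 4.6043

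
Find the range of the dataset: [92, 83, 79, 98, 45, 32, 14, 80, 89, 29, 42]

84

Step 1: Identify the maximum value: max = 98
Step 2: Identify the minimum value: min = 14
Step 3: Range = max - min = 98 - 14 = 84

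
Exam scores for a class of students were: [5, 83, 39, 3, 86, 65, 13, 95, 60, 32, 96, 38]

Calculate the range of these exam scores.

93

Step 1: Identify the maximum value: max = 96
Step 2: Identify the minimum value: min = 3
Step 3: Range = max - min = 96 - 3 = 93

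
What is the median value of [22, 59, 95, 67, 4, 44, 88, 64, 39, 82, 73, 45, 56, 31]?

57.5

Step 1: Sort the data in ascending order: [4, 22, 31, 39, 44, 45, 56, 59, 64, 67, 73, 82, 88, 95]
Step 2: The number of values is n = 14.
Step 3: Since n is even, the median is the average of positions 7 and 8:
  Median = (56 + 59) / 2 = 57.5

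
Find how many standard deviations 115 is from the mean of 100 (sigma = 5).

3

Step 1: Recall the z-score formula: z = (x - mu) / sigma
Step 2: Substitute values: z = (115 - 100) / 5
Step 3: z = 15 / 5 = 3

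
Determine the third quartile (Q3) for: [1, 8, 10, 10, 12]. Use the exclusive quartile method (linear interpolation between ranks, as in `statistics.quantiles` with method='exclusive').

11

Step 1: Sort the data: [1, 8, 10, 10, 12]
Step 2: n = 5
Step 3: Using the exclusive quartile method:
  Q1 = 4.5
  Q2 (median) = 10
  Q3 = 11
  IQR = Q3 - Q1 = 11 - 4.5 = 6.5
Step 4: Q3 = 11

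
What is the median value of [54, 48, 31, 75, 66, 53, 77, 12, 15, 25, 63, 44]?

50.5

Step 1: Sort the data in ascending order: [12, 15, 25, 31, 44, 48, 53, 54, 63, 66, 75, 77]
Step 2: The number of values is n = 12.
Step 3: Since n is even, the median is the average of positions 6 and 7:
  Median = (48 + 53) / 2 = 50.5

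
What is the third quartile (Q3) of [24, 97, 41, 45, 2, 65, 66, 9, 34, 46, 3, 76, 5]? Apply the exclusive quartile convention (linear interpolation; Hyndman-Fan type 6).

65.5

Step 1: Sort the data: [2, 3, 5, 9, 24, 34, 41, 45, 46, 65, 66, 76, 97]
Step 2: n = 13
Step 3: Using the exclusive quartile method:
  Q1 = 7
  Q2 (median) = 41
  Q3 = 65.5
  IQR = Q3 - Q1 = 65.5 - 7 = 58.5
Step 4: Q3 = 65.5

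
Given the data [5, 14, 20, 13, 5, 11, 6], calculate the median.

11

Step 1: Sort the data in ascending order: [5, 5, 6, 11, 13, 14, 20]
Step 2: The number of values is n = 7.
Step 3: Since n is odd, the median is the middle value at position 4: 11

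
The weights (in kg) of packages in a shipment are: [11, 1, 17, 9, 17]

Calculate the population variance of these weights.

35.2

Step 1: Compute the mean: (11 + 1 + 17 + 9 + 17) / 5 = 11
Step 2: Compute squared deviations from the mean:
  (11 - 11)^2 = 0
  (1 - 11)^2 = 100
  (17 - 11)^2 = 36
  (9 - 11)^2 = 4
  (17 - 11)^2 = 36
Step 3: Sum of squared deviations = 176
Step 4: Population variance = 176 / 5 = 35.2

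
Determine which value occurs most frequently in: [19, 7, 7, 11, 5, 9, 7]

7

Step 1: Count the frequency of each value:
  5: appears 1 time(s)
  7: appears 3 time(s)
  9: appears 1 time(s)
  11: appears 1 time(s)
  19: appears 1 time(s)
Step 2: The value 7 appears most frequently (3 times).
Step 3: Mode = 7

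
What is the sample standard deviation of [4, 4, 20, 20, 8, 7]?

7.5299

Step 1: Compute the mean: 10.5
Step 2: Sum of squared deviations from the mean: 283.5
Step 3: Sample variance = 283.5 / 5 = 56.7
Step 4: Standard deviation = sqrt(56.7) = 7.5299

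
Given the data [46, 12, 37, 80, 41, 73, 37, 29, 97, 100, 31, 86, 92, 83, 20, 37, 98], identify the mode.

37

Step 1: Count the frequency of each value:
  12: appears 1 time(s)
  20: appears 1 time(s)
  29: appears 1 time(s)
  31: appears 1 time(s)
  37: appears 3 time(s)
  41: appears 1 time(s)
  46: appears 1 time(s)
  73: appears 1 time(s)
  80: appears 1 time(s)
  83: appears 1 time(s)
  86: appears 1 time(s)
  92: appears 1 time(s)
  97: appears 1 time(s)
  98: appears 1 time(s)
  100: appears 1 time(s)
Step 2: The value 37 appears most frequently (3 times).
Step 3: Mode = 37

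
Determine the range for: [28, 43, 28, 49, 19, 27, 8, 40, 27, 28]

41

Step 1: Identify the maximum value: max = 49
Step 2: Identify the minimum value: min = 8
Step 3: Range = max - min = 49 - 8 = 41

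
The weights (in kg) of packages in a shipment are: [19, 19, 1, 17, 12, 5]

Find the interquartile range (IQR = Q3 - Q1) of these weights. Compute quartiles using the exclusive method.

15

Step 1: Sort the data: [1, 5, 12, 17, 19, 19]
Step 2: n = 6
Step 3: Using the exclusive quartile method:
  Q1 = 4
  Q2 (median) = 14.5
  Q3 = 19
  IQR = Q3 - Q1 = 19 - 4 = 15
Step 4: IQR = 15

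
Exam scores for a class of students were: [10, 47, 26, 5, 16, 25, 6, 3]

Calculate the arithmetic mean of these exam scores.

17.25

Step 1: Sum all values: 10 + 47 + 26 + 5 + 16 + 25 + 6 + 3 = 138
Step 2: Count the number of values: n = 8
Step 3: Mean = sum / n = 138 / 8 = 17.25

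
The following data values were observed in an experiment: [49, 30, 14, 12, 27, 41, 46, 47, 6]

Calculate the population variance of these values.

243.5062

Step 1: Compute the mean: (49 + 30 + 14 + 12 + 27 + 41 + 46 + 47 + 6) / 9 = 30.2222
Step 2: Compute squared deviations from the mean:
  (49 - 30.2222)^2 = 352.6049
  (30 - 30.2222)^2 = 0.0494
  (14 - 30.2222)^2 = 263.1605
  (12 - 30.2222)^2 = 332.0494
  (27 - 30.2222)^2 = 10.3827
  (41 - 30.2222)^2 = 116.1605
  (46 - 30.2222)^2 = 248.9383
  (47 - 30.2222)^2 = 281.4938
  (6 - 30.2222)^2 = 586.716
Step 3: Sum of squared deviations = 2191.5556
Step 4: Population variance = 2191.5556 / 9 = 243.5062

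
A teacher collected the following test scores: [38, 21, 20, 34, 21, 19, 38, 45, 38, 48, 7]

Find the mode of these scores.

38

Step 1: Count the frequency of each value:
  7: appears 1 time(s)
  19: appears 1 time(s)
  20: appears 1 time(s)
  21: appears 2 time(s)
  34: appears 1 time(s)
  38: appears 3 time(s)
  45: appears 1 time(s)
  48: appears 1 time(s)
Step 2: The value 38 appears most frequently (3 times).
Step 3: Mode = 38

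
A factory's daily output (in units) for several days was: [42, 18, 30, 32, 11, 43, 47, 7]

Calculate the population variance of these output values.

203.4375

Step 1: Compute the mean: (42 + 18 + 30 + 32 + 11 + 43 + 47 + 7) / 8 = 28.75
Step 2: Compute squared deviations from the mean:
  (42 - 28.75)^2 = 175.5625
  (18 - 28.75)^2 = 115.5625
  (30 - 28.75)^2 = 1.5625
  (32 - 28.75)^2 = 10.5625
  (11 - 28.75)^2 = 315.0625
  (43 - 28.75)^2 = 203.0625
  (47 - 28.75)^2 = 333.0625
  (7 - 28.75)^2 = 473.0625
Step 3: Sum of squared deviations = 1627.5
Step 4: Population variance = 1627.5 / 8 = 203.4375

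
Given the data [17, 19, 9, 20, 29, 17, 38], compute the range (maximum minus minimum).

29

Step 1: Identify the maximum value: max = 38
Step 2: Identify the minimum value: min = 9
Step 3: Range = max - min = 38 - 9 = 29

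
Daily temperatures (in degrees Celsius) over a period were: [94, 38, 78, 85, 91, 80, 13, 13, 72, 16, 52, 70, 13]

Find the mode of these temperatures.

13

Step 1: Count the frequency of each value:
  13: appears 3 time(s)
  16: appears 1 time(s)
  38: appears 1 time(s)
  52: appears 1 time(s)
  70: appears 1 time(s)
  72: appears 1 time(s)
  78: appears 1 time(s)
  80: appears 1 time(s)
  85: appears 1 time(s)
  91: appears 1 time(s)
  94: appears 1 time(s)
Step 2: The value 13 appears most frequently (3 times).
Step 3: Mode = 13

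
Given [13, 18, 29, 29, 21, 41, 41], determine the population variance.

101.6735

Step 1: Compute the mean: (13 + 18 + 29 + 29 + 21 + 41 + 41) / 7 = 27.4286
Step 2: Compute squared deviations from the mean:
  (13 - 27.4286)^2 = 208.1837
  (18 - 27.4286)^2 = 88.898
  (29 - 27.4286)^2 = 2.4694
  (29 - 27.4286)^2 = 2.4694
  (21 - 27.4286)^2 = 41.3265
  (41 - 27.4286)^2 = 184.1837
  (41 - 27.4286)^2 = 184.1837
Step 3: Sum of squared deviations = 711.7143
Step 4: Population variance = 711.7143 / 7 = 101.6735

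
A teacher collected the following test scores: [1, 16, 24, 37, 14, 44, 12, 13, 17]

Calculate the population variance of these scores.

157.284

Step 1: Compute the mean: (1 + 16 + 24 + 37 + 14 + 44 + 12 + 13 + 17) / 9 = 19.7778
Step 2: Compute squared deviations from the mean:
  (1 - 19.7778)^2 = 352.6049
  (16 - 19.7778)^2 = 14.2716
  (24 - 19.7778)^2 = 17.8272
  (37 - 19.7778)^2 = 296.6049
  (14 - 19.7778)^2 = 33.3827
  (44 - 19.7778)^2 = 586.716
  (12 - 19.7778)^2 = 60.4938
  (13 - 19.7778)^2 = 45.9383
  (17 - 19.7778)^2 = 7.716
Step 3: Sum of squared deviations = 1415.5556
Step 4: Population variance = 1415.5556 / 9 = 157.284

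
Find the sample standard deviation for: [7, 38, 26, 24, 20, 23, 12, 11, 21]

9.3512

Step 1: Compute the mean: 20.2222
Step 2: Sum of squared deviations from the mean: 699.5556
Step 3: Sample variance = 699.5556 / 8 = 87.4444
Step 4: Standard deviation = sqrt(87.4444) = 9.3512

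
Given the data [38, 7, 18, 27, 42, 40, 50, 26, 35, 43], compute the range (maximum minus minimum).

43

Step 1: Identify the maximum value: max = 50
Step 2: Identify the minimum value: min = 7
Step 3: Range = max - min = 50 - 7 = 43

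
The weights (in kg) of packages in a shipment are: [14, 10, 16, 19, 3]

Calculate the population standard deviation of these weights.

5.5353

Step 1: Compute the mean: 12.4
Step 2: Sum of squared deviations from the mean: 153.2
Step 3: Population variance = 153.2 / 5 = 30.64
Step 4: Standard deviation = sqrt(30.64) = 5.5353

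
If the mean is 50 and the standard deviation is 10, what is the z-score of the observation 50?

0

Step 1: Recall the z-score formula: z = (x - mu) / sigma
Step 2: Substitute values: z = (50 - 50) / 10
Step 3: z = 0 / 10 = 0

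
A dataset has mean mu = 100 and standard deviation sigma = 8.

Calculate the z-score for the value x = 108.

1

Step 1: Recall the z-score formula: z = (x - mu) / sigma
Step 2: Substitute values: z = (108 - 100) / 8
Step 3: z = 8 / 8 = 1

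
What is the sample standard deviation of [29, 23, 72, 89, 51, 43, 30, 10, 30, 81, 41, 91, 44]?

26.4012

Step 1: Compute the mean: 48.7692
Step 2: Sum of squared deviations from the mean: 8364.3077
Step 3: Sample variance = 8364.3077 / 12 = 697.0256
Step 4: Standard deviation = sqrt(697.0256) = 26.4012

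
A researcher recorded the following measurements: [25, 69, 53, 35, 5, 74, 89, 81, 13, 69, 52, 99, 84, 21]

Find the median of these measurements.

61

Step 1: Sort the data in ascending order: [5, 13, 21, 25, 35, 52, 53, 69, 69, 74, 81, 84, 89, 99]
Step 2: The number of values is n = 14.
Step 3: Since n is even, the median is the average of positions 7 and 8:
  Median = (53 + 69) / 2 = 61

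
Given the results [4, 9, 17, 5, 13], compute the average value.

9.6

Step 1: Sum all values: 4 + 9 + 17 + 5 + 13 = 48
Step 2: Count the number of values: n = 5
Step 3: Mean = sum / n = 48 / 5 = 9.6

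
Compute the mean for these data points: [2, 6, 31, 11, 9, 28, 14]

14.4286

Step 1: Sum all values: 2 + 6 + 31 + 11 + 9 + 28 + 14 = 101
Step 2: Count the number of values: n = 7
Step 3: Mean = sum / n = 101 / 7 = 14.4286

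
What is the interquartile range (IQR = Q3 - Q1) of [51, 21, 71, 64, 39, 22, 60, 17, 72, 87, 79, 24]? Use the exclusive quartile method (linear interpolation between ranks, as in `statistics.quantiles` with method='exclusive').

49.25

Step 1: Sort the data: [17, 21, 22, 24, 39, 51, 60, 64, 71, 72, 79, 87]
Step 2: n = 12
Step 3: Using the exclusive quartile method:
  Q1 = 22.5
  Q2 (median) = 55.5
  Q3 = 71.75
  IQR = Q3 - Q1 = 71.75 - 22.5 = 49.25
Step 4: IQR = 49.25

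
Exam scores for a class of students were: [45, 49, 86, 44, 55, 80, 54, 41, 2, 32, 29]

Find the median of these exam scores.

45

Step 1: Sort the data in ascending order: [2, 29, 32, 41, 44, 45, 49, 54, 55, 80, 86]
Step 2: The number of values is n = 11.
Step 3: Since n is odd, the median is the middle value at position 6: 45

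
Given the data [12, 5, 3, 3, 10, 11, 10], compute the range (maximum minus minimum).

9

Step 1: Identify the maximum value: max = 12
Step 2: Identify the minimum value: min = 3
Step 3: Range = max - min = 12 - 3 = 9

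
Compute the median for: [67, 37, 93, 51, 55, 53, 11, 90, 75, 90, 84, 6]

61

Step 1: Sort the data in ascending order: [6, 11, 37, 51, 53, 55, 67, 75, 84, 90, 90, 93]
Step 2: The number of values is n = 12.
Step 3: Since n is even, the median is the average of positions 6 and 7:
  Median = (55 + 67) / 2 = 61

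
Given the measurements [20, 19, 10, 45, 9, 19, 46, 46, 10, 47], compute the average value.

27.1

Step 1: Sum all values: 20 + 19 + 10 + 45 + 9 + 19 + 46 + 46 + 10 + 47 = 271
Step 2: Count the number of values: n = 10
Step 3: Mean = sum / n = 271 / 10 = 27.1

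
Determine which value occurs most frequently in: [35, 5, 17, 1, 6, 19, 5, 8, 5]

5

Step 1: Count the frequency of each value:
  1: appears 1 time(s)
  5: appears 3 time(s)
  6: appears 1 time(s)
  8: appears 1 time(s)
  17: appears 1 time(s)
  19: appears 1 time(s)
  35: appears 1 time(s)
Step 2: The value 5 appears most frequently (3 times).
Step 3: Mode = 5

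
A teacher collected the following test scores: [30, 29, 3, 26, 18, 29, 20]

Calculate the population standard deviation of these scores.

8.9351

Step 1: Compute the mean: 22.1429
Step 2: Sum of squared deviations from the mean: 558.8571
Step 3: Population variance = 558.8571 / 7 = 79.8367
Step 4: Standard deviation = sqrt(79.8367) = 8.9351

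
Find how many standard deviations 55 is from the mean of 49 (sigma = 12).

0.5

Step 1: Recall the z-score formula: z = (x - mu) / sigma
Step 2: Substitute values: z = (55 - 49) / 12
Step 3: z = 6 / 12 = 0.5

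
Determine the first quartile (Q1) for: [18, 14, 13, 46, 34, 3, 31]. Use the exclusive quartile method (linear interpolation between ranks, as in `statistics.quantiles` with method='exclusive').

13

Step 1: Sort the data: [3, 13, 14, 18, 31, 34, 46]
Step 2: n = 7
Step 3: Using the exclusive quartile method:
  Q1 = 13
  Q2 (median) = 18
  Q3 = 34
  IQR = Q3 - Q1 = 34 - 13 = 21
Step 4: Q1 = 13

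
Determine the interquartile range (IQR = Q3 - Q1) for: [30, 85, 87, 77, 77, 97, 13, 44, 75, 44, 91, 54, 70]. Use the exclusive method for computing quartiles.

42

Step 1: Sort the data: [13, 30, 44, 44, 54, 70, 75, 77, 77, 85, 87, 91, 97]
Step 2: n = 13
Step 3: Using the exclusive quartile method:
  Q1 = 44
  Q2 (median) = 75
  Q3 = 86
  IQR = Q3 - Q1 = 86 - 44 = 42
Step 4: IQR = 42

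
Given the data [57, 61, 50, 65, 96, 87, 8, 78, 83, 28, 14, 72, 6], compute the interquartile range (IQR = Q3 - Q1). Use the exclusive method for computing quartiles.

59.5

Step 1: Sort the data: [6, 8, 14, 28, 50, 57, 61, 65, 72, 78, 83, 87, 96]
Step 2: n = 13
Step 3: Using the exclusive quartile method:
  Q1 = 21
  Q2 (median) = 61
  Q3 = 80.5
  IQR = Q3 - Q1 = 80.5 - 21 = 59.5
Step 4: IQR = 59.5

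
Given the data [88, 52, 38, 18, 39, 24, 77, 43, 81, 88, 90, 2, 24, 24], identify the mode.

24

Step 1: Count the frequency of each value:
  2: appears 1 time(s)
  18: appears 1 time(s)
  24: appears 3 time(s)
  38: appears 1 time(s)
  39: appears 1 time(s)
  43: appears 1 time(s)
  52: appears 1 time(s)
  77: appears 1 time(s)
  81: appears 1 time(s)
  88: appears 2 time(s)
  90: appears 1 time(s)
Step 2: The value 24 appears most frequently (3 times).
Step 3: Mode = 24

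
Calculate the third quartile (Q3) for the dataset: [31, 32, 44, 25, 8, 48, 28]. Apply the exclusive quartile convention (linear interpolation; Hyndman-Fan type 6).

44

Step 1: Sort the data: [8, 25, 28, 31, 32, 44, 48]
Step 2: n = 7
Step 3: Using the exclusive quartile method:
  Q1 = 25
  Q2 (median) = 31
  Q3 = 44
  IQR = Q3 - Q1 = 44 - 25 = 19
Step 4: Q3 = 44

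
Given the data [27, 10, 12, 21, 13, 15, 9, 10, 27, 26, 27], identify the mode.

27

Step 1: Count the frequency of each value:
  9: appears 1 time(s)
  10: appears 2 time(s)
  12: appears 1 time(s)
  13: appears 1 time(s)
  15: appears 1 time(s)
  21: appears 1 time(s)
  26: appears 1 time(s)
  27: appears 3 time(s)
Step 2: The value 27 appears most frequently (3 times).
Step 3: Mode = 27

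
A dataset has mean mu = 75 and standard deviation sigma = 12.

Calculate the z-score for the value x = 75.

0

Step 1: Recall the z-score formula: z = (x - mu) / sigma
Step 2: Substitute values: z = (75 - 75) / 12
Step 3: z = 0 / 12 = 0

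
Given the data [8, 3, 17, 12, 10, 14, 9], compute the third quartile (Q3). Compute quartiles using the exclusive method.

14

Step 1: Sort the data: [3, 8, 9, 10, 12, 14, 17]
Step 2: n = 7
Step 3: Using the exclusive quartile method:
  Q1 = 8
  Q2 (median) = 10
  Q3 = 14
  IQR = Q3 - Q1 = 14 - 8 = 6
Step 4: Q3 = 14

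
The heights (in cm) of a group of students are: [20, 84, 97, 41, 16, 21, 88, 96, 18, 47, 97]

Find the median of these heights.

47

Step 1: Sort the data in ascending order: [16, 18, 20, 21, 41, 47, 84, 88, 96, 97, 97]
Step 2: The number of values is n = 11.
Step 3: Since n is odd, the median is the middle value at position 6: 47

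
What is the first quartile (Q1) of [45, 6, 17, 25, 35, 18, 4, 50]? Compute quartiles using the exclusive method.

8.75

Step 1: Sort the data: [4, 6, 17, 18, 25, 35, 45, 50]
Step 2: n = 8
Step 3: Using the exclusive quartile method:
  Q1 = 8.75
  Q2 (median) = 21.5
  Q3 = 42.5
  IQR = Q3 - Q1 = 42.5 - 8.75 = 33.75
Step 4: Q1 = 8.75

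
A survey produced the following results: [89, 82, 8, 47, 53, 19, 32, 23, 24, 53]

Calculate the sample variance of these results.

726.2222

Step 1: Compute the mean: (89 + 82 + 8 + 47 + 53 + 19 + 32 + 23 + 24 + 53) / 10 = 43
Step 2: Compute squared deviations from the mean:
  (89 - 43)^2 = 2116
  (82 - 43)^2 = 1521
  (8 - 43)^2 = 1225
  (47 - 43)^2 = 16
  (53 - 43)^2 = 100
  (19 - 43)^2 = 576
  (32 - 43)^2 = 121
  (23 - 43)^2 = 400
  (24 - 43)^2 = 361
  (53 - 43)^2 = 100
Step 3: Sum of squared deviations = 6536
Step 4: Sample variance = 6536 / 9 = 726.2222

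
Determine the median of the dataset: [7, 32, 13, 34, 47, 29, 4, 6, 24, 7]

18.5

Step 1: Sort the data in ascending order: [4, 6, 7, 7, 13, 24, 29, 32, 34, 47]
Step 2: The number of values is n = 10.
Step 3: Since n is even, the median is the average of positions 5 and 6:
  Median = (13 + 24) / 2 = 18.5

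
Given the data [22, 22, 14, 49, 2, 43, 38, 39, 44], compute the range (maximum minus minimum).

47

Step 1: Identify the maximum value: max = 49
Step 2: Identify the minimum value: min = 2
Step 3: Range = max - min = 49 - 2 = 47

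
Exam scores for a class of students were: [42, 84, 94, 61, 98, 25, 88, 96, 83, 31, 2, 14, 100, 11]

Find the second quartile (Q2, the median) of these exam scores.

72

Step 1: Sort the data: [2, 11, 14, 25, 31, 42, 61, 83, 84, 88, 94, 96, 98, 100]
Step 2: n = 14
Step 3: Q2 is the median. Since n is even, it is the average of the values at positions 7 and 8:
  Q2 = (61 + 83) / 2 = 72
Step 4: Q2 = 72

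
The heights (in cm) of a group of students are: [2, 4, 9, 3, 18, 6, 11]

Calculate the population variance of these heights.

27.102

Step 1: Compute the mean: (2 + 4 + 9 + 3 + 18 + 6 + 11) / 7 = 7.5714
Step 2: Compute squared deviations from the mean:
  (2 - 7.5714)^2 = 31.0408
  (4 - 7.5714)^2 = 12.7551
  (9 - 7.5714)^2 = 2.0408
  (3 - 7.5714)^2 = 20.898
  (18 - 7.5714)^2 = 108.7551
  (6 - 7.5714)^2 = 2.4694
  (11 - 7.5714)^2 = 11.7551
Step 3: Sum of squared deviations = 189.7143
Step 4: Population variance = 189.7143 / 7 = 27.102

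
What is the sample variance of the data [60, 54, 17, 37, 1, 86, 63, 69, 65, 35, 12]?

725.8545

Step 1: Compute the mean: (60 + 54 + 17 + 37 + 1 + 86 + 63 + 69 + 65 + 35 + 12) / 11 = 45.3636
Step 2: Compute squared deviations from the mean:
  (60 - 45.3636)^2 = 214.2231
  (54 - 45.3636)^2 = 74.5868
  (17 - 45.3636)^2 = 804.4959
  (37 - 45.3636)^2 = 69.9504
  (1 - 45.3636)^2 = 1968.1322
  (86 - 45.3636)^2 = 1651.314
  (63 - 45.3636)^2 = 311.0413
  (69 - 45.3636)^2 = 558.6777
  (65 - 45.3636)^2 = 385.5868
  (35 - 45.3636)^2 = 107.405
  (12 - 45.3636)^2 = 1113.1322
Step 3: Sum of squared deviations = 7258.5455
Step 4: Sample variance = 7258.5455 / 10 = 725.8545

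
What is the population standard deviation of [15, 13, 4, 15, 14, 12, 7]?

3.959

Step 1: Compute the mean: 11.4286
Step 2: Sum of squared deviations from the mean: 109.7143
Step 3: Population variance = 109.7143 / 7 = 15.6735
Step 4: Standard deviation = sqrt(15.6735) = 3.959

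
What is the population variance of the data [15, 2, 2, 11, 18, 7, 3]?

36.4898

Step 1: Compute the mean: (15 + 2 + 2 + 11 + 18 + 7 + 3) / 7 = 8.2857
Step 2: Compute squared deviations from the mean:
  (15 - 8.2857)^2 = 45.0816
  (2 - 8.2857)^2 = 39.5102
  (2 - 8.2857)^2 = 39.5102
  (11 - 8.2857)^2 = 7.3673
  (18 - 8.2857)^2 = 94.3673
  (7 - 8.2857)^2 = 1.6531
  (3 - 8.2857)^2 = 27.9388
Step 3: Sum of squared deviations = 255.4286
Step 4: Population variance = 255.4286 / 7 = 36.4898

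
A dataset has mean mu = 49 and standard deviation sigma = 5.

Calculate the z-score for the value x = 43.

-1.2

Step 1: Recall the z-score formula: z = (x - mu) / sigma
Step 2: Substitute values: z = (43 - 49) / 5
Step 3: z = -6 / 5 = -1.2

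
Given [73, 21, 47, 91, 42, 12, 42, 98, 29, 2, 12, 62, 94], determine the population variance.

1012.071

Step 1: Compute the mean: (73 + 21 + 47 + 91 + 42 + 12 + 42 + 98 + 29 + 2 + 12 + 62 + 94) / 13 = 48.0769
Step 2: Compute squared deviations from the mean:
  (73 - 48.0769)^2 = 621.1598
  (21 - 48.0769)^2 = 733.1598
  (47 - 48.0769)^2 = 1.1598
  (91 - 48.0769)^2 = 1842.3905
  (42 - 48.0769)^2 = 36.929
  (12 - 48.0769)^2 = 1301.5444
  (42 - 48.0769)^2 = 36.929
  (98 - 48.0769)^2 = 2492.3136
  (29 - 48.0769)^2 = 363.929
  (2 - 48.0769)^2 = 2123.0828
  (12 - 48.0769)^2 = 1301.5444
  (62 - 48.0769)^2 = 193.8521
  (94 - 48.0769)^2 = 2108.929
Step 3: Sum of squared deviations = 13156.9231
Step 4: Population variance = 13156.9231 / 13 = 1012.071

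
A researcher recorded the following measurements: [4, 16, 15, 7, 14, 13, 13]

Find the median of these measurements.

13

Step 1: Sort the data in ascending order: [4, 7, 13, 13, 14, 15, 16]
Step 2: The number of values is n = 7.
Step 3: Since n is odd, the median is the middle value at position 4: 13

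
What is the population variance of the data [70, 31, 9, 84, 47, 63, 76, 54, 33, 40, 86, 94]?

621.5208

Step 1: Compute the mean: (70 + 31 + 9 + 84 + 47 + 63 + 76 + 54 + 33 + 40 + 86 + 94) / 12 = 57.25
Step 2: Compute squared deviations from the mean:
  (70 - 57.25)^2 = 162.5625
  (31 - 57.25)^2 = 689.0625
  (9 - 57.25)^2 = 2328.0625
  (84 - 57.25)^2 = 715.5625
  (47 - 57.25)^2 = 105.0625
  (63 - 57.25)^2 = 33.0625
  (76 - 57.25)^2 = 351.5625
  (54 - 57.25)^2 = 10.5625
  (33 - 57.25)^2 = 588.0625
  (40 - 57.25)^2 = 297.5625
  (86 - 57.25)^2 = 826.5625
  (94 - 57.25)^2 = 1350.5625
Step 3: Sum of squared deviations = 7458.25
Step 4: Population variance = 7458.25 / 12 = 621.5208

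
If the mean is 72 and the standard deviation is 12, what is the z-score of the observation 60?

-1

Step 1: Recall the z-score formula: z = (x - mu) / sigma
Step 2: Substitute values: z = (60 - 72) / 12
Step 3: z = -12 / 12 = -1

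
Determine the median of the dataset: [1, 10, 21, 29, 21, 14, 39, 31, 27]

21

Step 1: Sort the data in ascending order: [1, 10, 14, 21, 21, 27, 29, 31, 39]
Step 2: The number of values is n = 9.
Step 3: Since n is odd, the median is the middle value at position 5: 21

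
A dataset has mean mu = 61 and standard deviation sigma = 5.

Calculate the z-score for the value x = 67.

1.2

Step 1: Recall the z-score formula: z = (x - mu) / sigma
Step 2: Substitute values: z = (67 - 61) / 5
Step 3: z = 6 / 5 = 1.2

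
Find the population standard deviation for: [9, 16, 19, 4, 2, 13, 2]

6.4079

Step 1: Compute the mean: 9.2857
Step 2: Sum of squared deviations from the mean: 287.4286
Step 3: Population variance = 287.4286 / 7 = 41.0612
Step 4: Standard deviation = sqrt(41.0612) = 6.4079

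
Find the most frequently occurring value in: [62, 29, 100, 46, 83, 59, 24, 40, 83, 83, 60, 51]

83

Step 1: Count the frequency of each value:
  24: appears 1 time(s)
  29: appears 1 time(s)
  40: appears 1 time(s)
  46: appears 1 time(s)
  51: appears 1 time(s)
  59: appears 1 time(s)
  60: appears 1 time(s)
  62: appears 1 time(s)
  83: appears 3 time(s)
  100: appears 1 time(s)
Step 2: The value 83 appears most frequently (3 times).
Step 3: Mode = 83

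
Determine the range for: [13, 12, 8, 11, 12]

5

Step 1: Identify the maximum value: max = 13
Step 2: Identify the minimum value: min = 8
Step 3: Range = max - min = 13 - 8 = 5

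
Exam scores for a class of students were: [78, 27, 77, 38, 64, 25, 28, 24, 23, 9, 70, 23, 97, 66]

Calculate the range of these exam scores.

88

Step 1: Identify the maximum value: max = 97
Step 2: Identify the minimum value: min = 9
Step 3: Range = max - min = 97 - 9 = 88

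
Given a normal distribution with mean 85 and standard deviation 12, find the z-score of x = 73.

-1

Step 1: Recall the z-score formula: z = (x - mu) / sigma
Step 2: Substitute values: z = (73 - 85) / 12
Step 3: z = -12 / 12 = -1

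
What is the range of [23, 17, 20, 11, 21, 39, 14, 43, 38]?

32

Step 1: Identify the maximum value: max = 43
Step 2: Identify the minimum value: min = 11
Step 3: Range = max - min = 43 - 11 = 32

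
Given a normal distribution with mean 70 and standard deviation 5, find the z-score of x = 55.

-3

Step 1: Recall the z-score formula: z = (x - mu) / sigma
Step 2: Substitute values: z = (55 - 70) / 5
Step 3: z = -15 / 5 = -3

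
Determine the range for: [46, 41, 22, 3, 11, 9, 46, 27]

43

Step 1: Identify the maximum value: max = 46
Step 2: Identify the minimum value: min = 3
Step 3: Range = max - min = 46 - 3 = 43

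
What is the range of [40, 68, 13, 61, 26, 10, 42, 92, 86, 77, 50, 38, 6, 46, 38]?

86

Step 1: Identify the maximum value: max = 92
Step 2: Identify the minimum value: min = 6
Step 3: Range = max - min = 92 - 6 = 86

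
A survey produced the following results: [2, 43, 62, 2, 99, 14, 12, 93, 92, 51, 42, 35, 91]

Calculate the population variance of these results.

1193.4556

Step 1: Compute the mean: (2 + 43 + 62 + 2 + 99 + 14 + 12 + 93 + 92 + 51 + 42 + 35 + 91) / 13 = 49.0769
Step 2: Compute squared deviations from the mean:
  (2 - 49.0769)^2 = 2216.2367
  (43 - 49.0769)^2 = 36.929
  (62 - 49.0769)^2 = 167.0059
  (2 - 49.0769)^2 = 2216.2367
  (99 - 49.0769)^2 = 2492.3136
  (14 - 49.0769)^2 = 1230.3905
  (12 - 49.0769)^2 = 1374.6982
  (93 - 49.0769)^2 = 1929.2367
  (92 - 49.0769)^2 = 1842.3905
  (51 - 49.0769)^2 = 3.6982
  (42 - 49.0769)^2 = 50.0828
  (35 - 49.0769)^2 = 198.1598
  (91 - 49.0769)^2 = 1757.5444
Step 3: Sum of squared deviations = 15514.9231
Step 4: Population variance = 15514.9231 / 13 = 1193.4556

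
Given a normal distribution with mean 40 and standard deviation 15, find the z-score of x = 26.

-0.9333

Step 1: Recall the z-score formula: z = (x - mu) / sigma
Step 2: Substitute values: z = (26 - 40) / 15
Step 3: z = -14 / 15 = -0.9333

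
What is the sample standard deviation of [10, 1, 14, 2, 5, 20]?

7.4207

Step 1: Compute the mean: 8.6667
Step 2: Sum of squared deviations from the mean: 275.3333
Step 3: Sample variance = 275.3333 / 5 = 55.0667
Step 4: Standard deviation = sqrt(55.0667) = 7.4207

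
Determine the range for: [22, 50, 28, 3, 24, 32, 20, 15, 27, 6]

47

Step 1: Identify the maximum value: max = 50
Step 2: Identify the minimum value: min = 3
Step 3: Range = max - min = 50 - 3 = 47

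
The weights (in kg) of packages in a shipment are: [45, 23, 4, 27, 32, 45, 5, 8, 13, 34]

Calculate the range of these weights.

41

Step 1: Identify the maximum value: max = 45
Step 2: Identify the minimum value: min = 4
Step 3: Range = max - min = 45 - 4 = 41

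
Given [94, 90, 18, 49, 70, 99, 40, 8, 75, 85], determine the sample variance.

1048.6222

Step 1: Compute the mean: (94 + 90 + 18 + 49 + 70 + 99 + 40 + 8 + 75 + 85) / 10 = 62.8
Step 2: Compute squared deviations from the mean:
  (94 - 62.8)^2 = 973.44
  (90 - 62.8)^2 = 739.84
  (18 - 62.8)^2 = 2007.04
  (49 - 62.8)^2 = 190.44
  (70 - 62.8)^2 = 51.84
  (99 - 62.8)^2 = 1310.44
  (40 - 62.8)^2 = 519.84
  (8 - 62.8)^2 = 3003.04
  (75 - 62.8)^2 = 148.84
  (85 - 62.8)^2 = 492.84
Step 3: Sum of squared deviations = 9437.6
Step 4: Sample variance = 9437.6 / 9 = 1048.6222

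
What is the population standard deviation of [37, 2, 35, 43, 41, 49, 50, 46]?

14.4433

Step 1: Compute the mean: 37.875
Step 2: Sum of squared deviations from the mean: 1668.875
Step 3: Population variance = 1668.875 / 8 = 208.6094
Step 4: Standard deviation = sqrt(208.6094) = 14.4433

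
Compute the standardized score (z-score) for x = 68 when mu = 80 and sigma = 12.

-1

Step 1: Recall the z-score formula: z = (x - mu) / sigma
Step 2: Substitute values: z = (68 - 80) / 12
Step 3: z = -12 / 12 = -1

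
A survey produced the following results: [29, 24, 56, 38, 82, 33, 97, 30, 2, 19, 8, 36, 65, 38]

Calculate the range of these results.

95

Step 1: Identify the maximum value: max = 97
Step 2: Identify the minimum value: min = 2
Step 3: Range = max - min = 97 - 2 = 95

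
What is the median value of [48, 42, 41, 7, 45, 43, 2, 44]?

42.5

Step 1: Sort the data in ascending order: [2, 7, 41, 42, 43, 44, 45, 48]
Step 2: The number of values is n = 8.
Step 3: Since n is even, the median is the average of positions 4 and 5:
  Median = (42 + 43) / 2 = 42.5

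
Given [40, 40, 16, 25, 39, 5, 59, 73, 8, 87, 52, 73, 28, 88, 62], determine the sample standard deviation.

27.0889

Step 1: Compute the mean: 46.3333
Step 2: Sum of squared deviations from the mean: 10273.3333
Step 3: Sample variance = 10273.3333 / 14 = 733.8095
Step 4: Standard deviation = sqrt(733.8095) = 27.0889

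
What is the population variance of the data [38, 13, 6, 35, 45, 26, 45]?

202.7755

Step 1: Compute the mean: (38 + 13 + 6 + 35 + 45 + 26 + 45) / 7 = 29.7143
Step 2: Compute squared deviations from the mean:
  (38 - 29.7143)^2 = 68.6531
  (13 - 29.7143)^2 = 279.3673
  (6 - 29.7143)^2 = 562.3673
  (35 - 29.7143)^2 = 27.9388
  (45 - 29.7143)^2 = 233.6531
  (26 - 29.7143)^2 = 13.7959
  (45 - 29.7143)^2 = 233.6531
Step 3: Sum of squared deviations = 1419.4286
Step 4: Population variance = 1419.4286 / 7 = 202.7755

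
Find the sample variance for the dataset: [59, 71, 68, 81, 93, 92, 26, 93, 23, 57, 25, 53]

690.9318

Step 1: Compute the mean: (59 + 71 + 68 + 81 + 93 + 92 + 26 + 93 + 23 + 57 + 25 + 53) / 12 = 61.75
Step 2: Compute squared deviations from the mean:
  (59 - 61.75)^2 = 7.5625
  (71 - 61.75)^2 = 85.5625
  (68 - 61.75)^2 = 39.0625
  (81 - 61.75)^2 = 370.5625
  (93 - 61.75)^2 = 976.5625
  (92 - 61.75)^2 = 915.0625
  (26 - 61.75)^2 = 1278.0625
  (93 - 61.75)^2 = 976.5625
  (23 - 61.75)^2 = 1501.5625
  (57 - 61.75)^2 = 22.5625
  (25 - 61.75)^2 = 1350.5625
  (53 - 61.75)^2 = 76.5625
Step 3: Sum of squared deviations = 7600.25
Step 4: Sample variance = 7600.25 / 11 = 690.9318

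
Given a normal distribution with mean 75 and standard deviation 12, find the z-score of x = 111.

3

Step 1: Recall the z-score formula: z = (x - mu) / sigma
Step 2: Substitute values: z = (111 - 75) / 12
Step 3: z = 36 / 12 = 3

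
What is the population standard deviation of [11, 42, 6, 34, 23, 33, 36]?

12.5454

Step 1: Compute the mean: 26.4286
Step 2: Sum of squared deviations from the mean: 1101.7143
Step 3: Population variance = 1101.7143 / 7 = 157.3878
Step 4: Standard deviation = sqrt(157.3878) = 12.5454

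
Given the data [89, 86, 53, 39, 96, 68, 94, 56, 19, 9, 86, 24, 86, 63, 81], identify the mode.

86

Step 1: Count the frequency of each value:
  9: appears 1 time(s)
  19: appears 1 time(s)
  24: appears 1 time(s)
  39: appears 1 time(s)
  53: appears 1 time(s)
  56: appears 1 time(s)
  63: appears 1 time(s)
  68: appears 1 time(s)
  81: appears 1 time(s)
  86: appears 3 time(s)
  89: appears 1 time(s)
  94: appears 1 time(s)
  96: appears 1 time(s)
Step 2: The value 86 appears most frequently (3 times).
Step 3: Mode = 86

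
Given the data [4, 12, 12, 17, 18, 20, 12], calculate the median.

12

Step 1: Sort the data in ascending order: [4, 12, 12, 12, 17, 18, 20]
Step 2: The number of values is n = 7.
Step 3: Since n is odd, the median is the middle value at position 4: 12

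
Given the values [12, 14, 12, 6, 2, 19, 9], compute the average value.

10.5714

Step 1: Sum all values: 12 + 14 + 12 + 6 + 2 + 19 + 9 = 74
Step 2: Count the number of values: n = 7
Step 3: Mean = sum / n = 74 / 7 = 10.5714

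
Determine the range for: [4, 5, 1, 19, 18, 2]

18

Step 1: Identify the maximum value: max = 19
Step 2: Identify the minimum value: min = 1
Step 3: Range = max - min = 19 - 1 = 18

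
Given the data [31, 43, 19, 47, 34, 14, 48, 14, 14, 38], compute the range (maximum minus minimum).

34

Step 1: Identify the maximum value: max = 48
Step 2: Identify the minimum value: min = 14
Step 3: Range = max - min = 48 - 14 = 34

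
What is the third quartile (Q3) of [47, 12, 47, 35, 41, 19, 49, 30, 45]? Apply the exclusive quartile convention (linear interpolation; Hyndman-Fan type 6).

47

Step 1: Sort the data: [12, 19, 30, 35, 41, 45, 47, 47, 49]
Step 2: n = 9
Step 3: Using the exclusive quartile method:
  Q1 = 24.5
  Q2 (median) = 41
  Q3 = 47
  IQR = Q3 - Q1 = 47 - 24.5 = 22.5
Step 4: Q3 = 47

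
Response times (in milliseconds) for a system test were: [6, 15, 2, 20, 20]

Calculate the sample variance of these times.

67.8

Step 1: Compute the mean: (6 + 15 + 2 + 20 + 20) / 5 = 12.6
Step 2: Compute squared deviations from the mean:
  (6 - 12.6)^2 = 43.56
  (15 - 12.6)^2 = 5.76
  (2 - 12.6)^2 = 112.36
  (20 - 12.6)^2 = 54.76
  (20 - 12.6)^2 = 54.76
Step 3: Sum of squared deviations = 271.2
Step 4: Sample variance = 271.2 / 4 = 67.8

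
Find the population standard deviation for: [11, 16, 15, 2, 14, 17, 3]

5.7428

Step 1: Compute the mean: 11.1429
Step 2: Sum of squared deviations from the mean: 230.8571
Step 3: Population variance = 230.8571 / 7 = 32.9796
Step 4: Standard deviation = sqrt(32.9796) = 5.7428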